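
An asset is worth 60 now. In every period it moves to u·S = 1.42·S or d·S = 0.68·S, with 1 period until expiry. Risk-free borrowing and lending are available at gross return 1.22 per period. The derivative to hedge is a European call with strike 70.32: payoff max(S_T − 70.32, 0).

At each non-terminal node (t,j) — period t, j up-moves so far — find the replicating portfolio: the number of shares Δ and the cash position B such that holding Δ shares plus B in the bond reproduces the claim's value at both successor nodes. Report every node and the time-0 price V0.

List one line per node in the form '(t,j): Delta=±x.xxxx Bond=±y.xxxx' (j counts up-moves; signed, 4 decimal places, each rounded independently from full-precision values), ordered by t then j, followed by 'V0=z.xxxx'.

(0,0): Delta=0.3351 Bond=-11.2078
V0=8.9003

No-arbitrage ⇒ martingale measure with p* = (R−d)/(u−d) = 0.7297.
At expiry t=1: V(1,0)=0.0000, V(1,1)=14.8800
Node (0,0) S=60.0000: V=(p*·14.8800+(1−p*)·0.0000)/1.22=8.9003; Δ=(14.8800−0.0000)/(85.2000−40.8000)=0.3351; B=V−Δ·S=-11.2078
Check: Δ(0,0)·S0 + B(0,0) = 8.9003 = V0.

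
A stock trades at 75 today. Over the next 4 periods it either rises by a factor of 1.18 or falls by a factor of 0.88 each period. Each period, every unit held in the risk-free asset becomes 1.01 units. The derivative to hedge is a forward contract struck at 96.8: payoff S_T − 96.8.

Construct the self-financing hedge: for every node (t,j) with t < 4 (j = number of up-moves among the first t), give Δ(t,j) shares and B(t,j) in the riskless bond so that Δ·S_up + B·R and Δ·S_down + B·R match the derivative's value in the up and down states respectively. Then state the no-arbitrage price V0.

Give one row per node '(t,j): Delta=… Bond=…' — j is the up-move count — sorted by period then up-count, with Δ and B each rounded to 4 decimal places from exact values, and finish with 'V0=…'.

Under the risk-neutral measure, an up-move has probability p* = (R−d)/(u−d) = 0.4333 and values discount at R = 1.01.
Payoff layer (t=4): V(4,0)=-51.8228, V(4,1)=-36.4897, V(4,2)=-15.9294, V(4,3)=11.6401, V(4,4)=48.6083
Node (3,0) S=51.1104: V=(p*·-36.4897+(1−p*)·-51.8228)/1.01=-44.7312; Δ=(-36.4897−-51.8228)/(60.3103−44.9772)=1.0000; B=V−Δ·S=-95.8416
Node (3,1) S=68.5344: V=(p*·-15.9294+(1−p*)·-36.4897)/1.01=-27.3072; Δ=(-15.9294−-36.4897)/(80.8706−60.3103)=1.0000; B=V−Δ·S=-95.8416
Node (3,2) S=91.8984: V=(p*·11.6401+(1−p*)·-15.9294)/1.01=-3.9432; Δ=(11.6401−-15.9294)/(108.4401−80.8706)=1.0000; B=V−Δ·S=-95.8416
Node (3,3) S=123.2274: V=(p*·48.6083+(1−p*)·11.6401)/1.01=27.3858; Δ=(48.6083−11.6401)/(145.4083−108.4401)=1.0000; B=V−Δ·S=-95.8416
Node (2,0) S=58.0800: V=(p*·-27.3072+(1−p*)·-44.7312)/1.01=-36.8127; Δ=(-27.3072−-44.7312)/(68.5344−51.1104)=1.0000; B=V−Δ·S=-94.8927
Node (2,1) S=77.8800: V=(p*·-3.9432+(1−p*)·-27.3072)/1.01=-17.0127; Δ=(-3.9432−-27.3072)/(91.8984−68.5344)=1.0000; B=V−Δ·S=-94.8927
Node (2,2) S=104.4300: V=(p*·27.3858+(1−p*)·-3.9432)/1.01=9.5373; Δ=(27.3858−-3.9432)/(123.2274−91.8984)=1.0000; B=V−Δ·S=-94.8927
Node (1,0) S=66.0000: V=(p*·-17.0127+(1−p*)·-36.8127)/1.01=-27.9531; Δ=(-17.0127−-36.8127)/(77.8800−58.0800)=1.0000; B=V−Δ·S=-93.9531
Node (1,1) S=88.5000: V=(p*·9.5373+(1−p*)·-17.0127)/1.01=-5.4531; Δ=(9.5373−-17.0127)/(104.4300−77.8800)=1.0000; B=V−Δ·S=-93.9531
Node (0,0) S=75.0000: V=(p*·-5.4531+(1−p*)·-27.9531)/1.01=-18.0229; Δ=(-5.4531−-27.9531)/(88.5000−66.0000)=1.0000; B=V−Δ·S=-93.0229
Root portfolio cost Δ·75+B reproduces V0=-18.0229.

(0,0): Delta=1.0000 Bond=-93.0229
(1,0): Delta=1.0000 Bond=-93.9531
(1,1): Delta=1.0000 Bond=-93.9531
(2,0): Delta=1.0000 Bond=-94.8927
(2,1): Delta=1.0000 Bond=-94.8927
(2,2): Delta=1.0000 Bond=-94.8927
(3,0): Delta=1.0000 Bond=-95.8416
(3,1): Delta=1.0000 Bond=-95.8416
(3,2): Delta=1.0000 Bond=-95.8416
(3,3): Delta=1.0000 Bond=-95.8416
V0=-18.0229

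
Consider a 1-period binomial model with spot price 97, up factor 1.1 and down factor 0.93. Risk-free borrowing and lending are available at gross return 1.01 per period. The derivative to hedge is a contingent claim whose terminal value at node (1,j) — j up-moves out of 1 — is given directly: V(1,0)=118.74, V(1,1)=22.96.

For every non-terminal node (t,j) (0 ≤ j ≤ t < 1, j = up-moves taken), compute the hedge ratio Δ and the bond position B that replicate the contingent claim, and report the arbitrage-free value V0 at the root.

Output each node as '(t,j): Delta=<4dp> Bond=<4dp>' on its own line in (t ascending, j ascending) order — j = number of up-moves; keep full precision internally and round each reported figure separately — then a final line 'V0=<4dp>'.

(0,0): Delta=-5.8084 Bond=636.3494
V0=72.9377

Since d<R<u, set p* = (R−d)/(u−d) = 0.4706; price each node as the discounted p*-expectation of its children.
At expiry t=1: V(1,0)=118.7400, V(1,1)=22.9600
Node (0,0) S=97.0000: V=(p*·22.9600+(1−p*)·118.7400)/1.01=72.9377; Δ=(22.9600−118.7400)/(106.7000−90.2100)=-5.8084; B=V−Δ·S=636.3494
Each (Δ,B) replicates both successor values, so the strategy is self-financing and V0 is arbitrage-free.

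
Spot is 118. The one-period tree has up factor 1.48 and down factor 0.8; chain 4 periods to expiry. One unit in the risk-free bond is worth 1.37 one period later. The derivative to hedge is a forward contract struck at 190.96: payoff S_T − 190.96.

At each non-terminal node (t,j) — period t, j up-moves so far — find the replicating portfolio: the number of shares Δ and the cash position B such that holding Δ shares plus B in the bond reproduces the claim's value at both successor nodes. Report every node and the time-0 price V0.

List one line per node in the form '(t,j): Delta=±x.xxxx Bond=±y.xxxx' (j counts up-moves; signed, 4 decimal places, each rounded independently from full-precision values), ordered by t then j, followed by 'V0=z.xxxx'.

(0,0): Delta=1.0000 Bond=-54.2076
(1,0): Delta=1.0000 Bond=-74.2644
(1,1): Delta=1.0000 Bond=-74.2644
(2,0): Delta=1.0000 Bond=-101.7422
(2,1): Delta=1.0000 Bond=-101.7422
(2,2): Delta=1.0000 Bond=-101.7422
(3,0): Delta=1.0000 Bond=-139.3869
(3,1): Delta=1.0000 Bond=-139.3869
(3,2): Delta=1.0000 Bond=-139.3869
(3,3): Delta=1.0000 Bond=-139.3869
V0=63.7924

The replicating-portfolio and risk-neutral prices coincide; use p* = (1.37−0.8)/(1.48−0.8) = 0.8382 for the latter.
Terminal payoffs: V(4,0)=-142.6272, V(4,1)=-101.5443, V(4,2)=-25.5410, V(4,3)=115.0652, V(4,4)=375.1866
  t=3,j=0: stock 60.4160 → up 89.4157 (V=-101.5443), down 48.3328 (V=-142.6272). Price -78.9709; hedge Δ=1.0000, bond B=-139.3869.
  t=3,j=1: stock 111.7696 → up 165.4190 (V=-25.5410), down 89.4157 (V=-101.5443). Price -27.6173; hedge Δ=1.0000, bond B=-139.3869.
  t=3,j=2: stock 206.7738 → up 306.0252 (V=115.0652), down 165.4190 (V=-25.5410). Price 67.3869; hedge Δ=1.0000, bond B=-139.3869.
  t=3,j=3: stock 382.5315 → up 566.1466 (V=375.1866), down 306.0252 (V=115.0652). Price 243.1446; hedge Δ=1.0000, bond B=-139.3869.
  t=2,j=0: stock 75.5200 → up 111.7696 (V=-27.6173), down 60.4160 (V=-78.9709). Price -26.2222; hedge Δ=1.0000, bond B=-101.7422.
  t=2,j=1: stock 139.7120 → up 206.7738 (V=67.3869), down 111.7696 (V=-27.6173). Price 37.9698; hedge Δ=1.0000, bond B=-101.7422.
  t=2,j=2: stock 258.4672 → up 382.5315 (V=243.1446), down 206.7738 (V=67.3869). Price 156.7250; hedge Δ=1.0000, bond B=-101.7422.
  t=1,j=0: stock 94.4000 → up 139.7120 (V=37.9698), down 75.5200 (V=-26.2222). Price 20.1356; hedge Δ=1.0000, bond B=-74.2644.
  t=1,j=1: stock 174.6400 → up 258.4672 (V=156.7250), down 139.7120 (V=37.9698). Price 100.3756; hedge Δ=1.0000, bond B=-74.2644.
  t=0,j=0: stock 118.0000 → up 174.6400 (V=100.3756), down 94.4000 (V=20.1356). Price 63.7924; hedge Δ=1.0000, bond B=-54.2076.
Root portfolio cost Δ·118+B reproduces V0=63.7924.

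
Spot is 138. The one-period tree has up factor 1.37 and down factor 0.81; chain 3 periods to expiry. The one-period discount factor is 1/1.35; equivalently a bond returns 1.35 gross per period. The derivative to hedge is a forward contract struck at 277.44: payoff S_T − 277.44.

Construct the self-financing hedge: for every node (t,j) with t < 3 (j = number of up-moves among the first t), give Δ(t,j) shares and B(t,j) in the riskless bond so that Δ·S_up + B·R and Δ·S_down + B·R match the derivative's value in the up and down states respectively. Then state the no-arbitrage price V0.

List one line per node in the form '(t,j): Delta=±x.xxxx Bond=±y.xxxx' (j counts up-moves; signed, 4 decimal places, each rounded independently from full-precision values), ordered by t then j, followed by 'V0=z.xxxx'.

(0,0): Delta=1.0000 Bond=-112.7633
(1,0): Delta=1.0000 Bond=-152.2305
(1,1): Delta=1.0000 Bond=-152.2305
(2,0): Delta=1.0000 Bond=-205.5111
(2,1): Delta=1.0000 Bond=-205.5111
(2,2): Delta=1.0000 Bond=-205.5111
V0=25.2367

Risk-neutral probability p* = (R−d)/(u−d) = (1.35−0.81)/(1.37−0.81) = 0.9643.
Payoff layer (t=3): V(3,0)=-204.1011, V(3,1)=-153.3977, V(3,2)=-67.6401, V(3,3)=77.4067
(2,0): S=90.5418. Δ = (V_up−V_dn)/(S_up−S_dn) = (-153.3977−-204.1011)/(124.0423−73.3389) = 1.0000. V = [p*·-153.3977 + (1−p*)·-204.1011]/1.35 = -114.9693. B = V − Δ·S = -205.5111.
(2,1): S=153.1386. Δ = (V_up−V_dn)/(S_up−S_dn) = (-67.6401−-153.3977)/(209.7999−124.0423) = 1.0000. V = [p*·-67.6401 + (1−p*)·-153.3977]/1.35 = -52.3725. B = V − Δ·S = -205.5111.
(2,2): S=259.0122. Δ = (V_up−V_dn)/(S_up−S_dn) = (77.4067−-67.6401)/(354.8467−209.7999) = 1.0000. V = [p*·77.4067 + (1−p*)·-67.6401]/1.35 = 53.5011. B = V − Δ·S = -205.5111.
(1,0): S=111.7800. Δ = (V_up−V_dn)/(S_up−S_dn) = (-52.3725−-114.9693)/(153.1386−90.5418) = 1.0000. V = [p*·-52.3725 + (1−p*)·-114.9693]/1.35 = -40.4505. B = V − Δ·S = -152.2305.
(1,1): S=189.0600. Δ = (V_up−V_dn)/(S_up−S_dn) = (53.5011−-52.3725)/(259.0122−153.1386) = 1.0000. V = [p*·53.5011 + (1−p*)·-52.3725]/1.35 = 36.8295. B = V − Δ·S = -152.2305.
(0,0): S=138.0000. Δ = (V_up−V_dn)/(S_up−S_dn) = (36.8295−-40.4505)/(189.0600−111.7800) = 1.0000. V = [p*·36.8295 + (1−p*)·-40.4505]/1.35 = 25.2367. B = V − Δ·S = -112.7633.
Self-financing check: at every node Δ·S+B equals the discounted successor values.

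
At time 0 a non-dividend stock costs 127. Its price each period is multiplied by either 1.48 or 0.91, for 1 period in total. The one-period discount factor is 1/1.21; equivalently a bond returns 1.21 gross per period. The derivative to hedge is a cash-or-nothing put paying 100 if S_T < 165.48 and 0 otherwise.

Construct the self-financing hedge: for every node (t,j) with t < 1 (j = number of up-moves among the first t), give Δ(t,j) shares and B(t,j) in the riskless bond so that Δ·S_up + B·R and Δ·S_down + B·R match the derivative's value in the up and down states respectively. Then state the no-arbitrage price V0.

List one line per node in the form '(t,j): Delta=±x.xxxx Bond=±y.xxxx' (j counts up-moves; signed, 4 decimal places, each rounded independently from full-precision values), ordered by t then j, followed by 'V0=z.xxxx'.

No-arbitrage ⇒ martingale measure with p* = (R−d)/(u−d) = 0.5263.
Terminal payoffs: V(1,0)=100.0000, V(1,1)=0.0000
  t=0,j=0: stock 127.0000 → up 187.9600 (V=0.0000), down 115.5700 (V=100.0000). Price 39.1475; hedge Δ=-1.3814, bond B=214.5861.
Root portfolio cost Δ·127+B reproduces V0=39.1475.

(0,0): Delta=-1.3814 Bond=214.5861
V0=39.1475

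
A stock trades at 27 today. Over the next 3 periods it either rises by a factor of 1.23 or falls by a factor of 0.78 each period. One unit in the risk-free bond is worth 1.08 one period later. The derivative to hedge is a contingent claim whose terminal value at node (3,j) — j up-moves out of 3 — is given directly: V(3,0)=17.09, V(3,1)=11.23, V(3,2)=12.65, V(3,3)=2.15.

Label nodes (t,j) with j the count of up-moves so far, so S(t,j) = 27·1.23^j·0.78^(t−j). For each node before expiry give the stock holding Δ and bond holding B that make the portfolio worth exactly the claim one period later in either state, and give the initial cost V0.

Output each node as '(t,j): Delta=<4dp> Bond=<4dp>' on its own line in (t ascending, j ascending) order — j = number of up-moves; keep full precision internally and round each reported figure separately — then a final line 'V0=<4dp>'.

Since d<R<u, set p* = (R−d)/(u−d) = 0.6667; price each node as the discounted p*-expectation of its children.
Terminal payoffs: V(3,0)=17.0900, V(3,1)=11.2300, V(3,2)=12.6500, V(3,3)=2.1500
Node (2,0) S=16.4268: V=(p*·11.2300+(1−p*)·17.0900)/1.08=12.2068; Δ=(11.2300−17.0900)/(20.2050−12.8129)=-0.7927; B=V−Δ·S=25.2290
Node (2,1) S=25.9038: V=(p*·12.6500+(1−p*)·11.2300)/1.08=11.2747; Δ=(12.6500−11.2300)/(31.8617−20.2050)=0.1218; B=V−Δ·S=8.1191
Node (2,2) S=40.8483: V=(p*·2.1500+(1−p*)·12.6500)/1.08=5.2315; Δ=(2.1500−12.6500)/(50.2434−31.8617)=-0.5712; B=V−Δ·S=28.5648
Node (1,0) S=21.0600: V=(p*·11.2747+(1−p*)·12.2068)/1.08=10.7272; Δ=(11.2747−12.2068)/(25.9038−16.4268)=-0.0984; B=V−Δ·S=12.7985
Node (1,1) S=33.2100: V=(p*·5.2315+(1−p*)·11.2747)/1.08=6.7092; Δ=(5.2315−11.2747)/(40.8483−25.9038)=-0.4044; B=V−Δ·S=20.1385
Node (0,0) S=27.0000: V=(p*·6.7092+(1−p*)·10.7272)/1.08=7.4523; Δ=(6.7092−10.7272)/(33.2100−21.0600)=-0.3307; B=V−Δ·S=16.3813
Check: Δ(0,0)·S0 + B(0,0) = 7.4523 = V0.

(0,0): Delta=-0.3307 Bond=16.3813
(1,0): Delta=-0.0984 Bond=12.7985
(1,1): Delta=-0.4044 Bond=20.1385
(2,0): Delta=-0.7927 Bond=25.2290
(2,1): Delta=0.1218 Bond=8.1191
(2,2): Delta=-0.5712 Bond=28.5648
V0=7.4523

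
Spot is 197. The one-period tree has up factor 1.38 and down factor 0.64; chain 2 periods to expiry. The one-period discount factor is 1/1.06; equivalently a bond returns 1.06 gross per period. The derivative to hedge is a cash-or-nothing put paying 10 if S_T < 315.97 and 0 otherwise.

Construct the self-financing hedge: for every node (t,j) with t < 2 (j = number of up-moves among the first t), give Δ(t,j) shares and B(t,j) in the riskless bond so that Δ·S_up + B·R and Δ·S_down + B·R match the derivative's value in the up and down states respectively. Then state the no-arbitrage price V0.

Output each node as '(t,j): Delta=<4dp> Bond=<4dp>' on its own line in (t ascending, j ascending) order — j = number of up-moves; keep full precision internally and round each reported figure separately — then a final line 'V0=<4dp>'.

(0,0): Delta=-0.0367 Bond=13.2687
(1,0): Delta=0.0000 Bond=9.4340
(1,1): Delta=-0.0497 Bond=17.5931
V0=6.0330

Under the risk-neutral measure, an up-move has probability p* = (R−d)/(u−d) = 0.5676 and values discount at R = 1.06.
At expiry t=2: V(2,0)=10.0000, V(2,1)=10.0000, V(2,2)=0.0000
  t=1,j=0: stock 126.0800 → up 173.9904 (V=10.0000), down 80.6912 (V=10.0000). Price 9.4340; hedge Δ=0.0000, bond B=9.4340.
  t=1,j=1: stock 271.8600 → up 375.1668 (V=0.0000), down 173.9904 (V=10.0000). Price 4.0796; hedge Δ=-0.0497, bond B=17.5931.
  t=0,j=0: stock 197.0000 → up 271.8600 (V=4.0796), down 126.0800 (V=9.4340). Price 6.0330; hedge Δ=-0.0367, bond B=13.2687.
Each (Δ,B) replicates both successor values, so the strategy is self-financing and V0 is arbitrage-free.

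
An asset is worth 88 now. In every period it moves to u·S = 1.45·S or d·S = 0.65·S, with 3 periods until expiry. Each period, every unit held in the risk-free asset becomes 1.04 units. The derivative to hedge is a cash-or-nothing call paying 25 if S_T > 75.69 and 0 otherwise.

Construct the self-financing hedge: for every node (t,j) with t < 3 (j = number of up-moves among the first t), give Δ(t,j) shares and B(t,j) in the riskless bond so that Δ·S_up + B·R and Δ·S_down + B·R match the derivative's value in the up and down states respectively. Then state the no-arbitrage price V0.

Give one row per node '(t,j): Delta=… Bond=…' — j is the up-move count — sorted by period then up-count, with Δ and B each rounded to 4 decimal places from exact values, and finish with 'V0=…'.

(0,0): Delta=0.1641 Bond=-3.7413
(1,0): Delta=0.2561 Bond=-9.1553
(1,1): Delta=0.1207 Bond=1.6433
(2,0): Delta=0.0000 Bond=0.0000
(2,1): Delta=0.3768 Bond=-19.5312
(2,2): Delta=0.0000 Bond=24.0385
V0=10.6958

No-arbitrage ⇒ martingale measure with p* = (R−d)/(u−d) = 0.4875.
Terminal values V(3,·): V(3,0)=0.0000, V(3,1)=0.0000, V(3,2)=25.0000, V(3,3)=25.0000
(2,0): S=37.1800. Δ = (V_up−V_dn)/(S_up−S_dn) = (0.0000−0.0000)/(53.9110−24.1670) = 0.0000. V = [p*·0.0000 + (1−p*)·0.0000]/1.04 = 0.0000. B = V − Δ·S = 0.0000.
(2,1): S=82.9400. Δ = (V_up−V_dn)/(S_up−S_dn) = (25.0000−0.0000)/(120.2630−53.9110) = 0.3768. V = [p*·25.0000 + (1−p*)·0.0000]/1.04 = 11.7188. B = V − Δ·S = -19.5312.
(2,2): S=185.0200. Δ = (V_up−V_dn)/(S_up−S_dn) = (25.0000−25.0000)/(268.2790−120.2630) = 0.0000. V = [p*·25.0000 + (1−p*)·25.0000]/1.04 = 24.0385. B = V − Δ·S = 24.0385.
(1,0): S=57.2000. Δ = (V_up−V_dn)/(S_up−S_dn) = (11.7188−0.0000)/(82.9400−37.1800) = 0.2561. V = [p*·11.7188 + (1−p*)·0.0000]/1.04 = 5.4932. B = V − Δ·S = -9.1553.
(1,1): S=127.6000. Δ = (V_up−V_dn)/(S_up−S_dn) = (24.0385−11.7188)/(185.0200−82.9400) = 0.1207. V = [p*·24.0385 + (1−p*)·11.7188]/1.04 = 17.0429. B = V − Δ·S = 1.6433.
(0,0): S=88.0000. Δ = (V_up−V_dn)/(S_up−S_dn) = (17.0429−5.4932)/(127.6000−57.2000) = 0.1641. V = [p*·17.0429 + (1−p*)·5.4932]/1.04 = 10.6958. B = V − Δ·S = -3.7413.
Root portfolio cost Δ·88+B reproduces V0=10.6958.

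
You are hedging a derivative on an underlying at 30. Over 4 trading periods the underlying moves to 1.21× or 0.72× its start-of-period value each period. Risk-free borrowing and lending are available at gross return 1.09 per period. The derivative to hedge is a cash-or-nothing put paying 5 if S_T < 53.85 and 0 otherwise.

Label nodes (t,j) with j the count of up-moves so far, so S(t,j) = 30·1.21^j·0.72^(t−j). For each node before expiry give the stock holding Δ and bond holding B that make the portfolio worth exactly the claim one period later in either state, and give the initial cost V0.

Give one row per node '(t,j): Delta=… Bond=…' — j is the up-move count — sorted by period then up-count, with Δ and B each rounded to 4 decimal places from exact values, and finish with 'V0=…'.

Under the risk-neutral measure, an up-move has probability p* = (R−d)/(u−d) = 0.7551 and values discount at R = 1.09.
Terminal payoffs: V(4,0)=5.0000, V(4,1)=5.0000, V(4,2)=5.0000, V(4,3)=5.0000, V(4,4)=0.0000
(3,0): S=11.1974. Δ = (V_up−V_dn)/(S_up−S_dn) = (5.0000−5.0000)/(13.5489−8.0622) = 0.0000. V = [p*·5.0000 + (1−p*)·5.0000]/1.09 = 4.5872. B = V − Δ·S = 4.5872.
(3,1): S=18.8179. Δ = (V_up−V_dn)/(S_up−S_dn) = (5.0000−5.0000)/(22.7697−13.5489) = 0.0000. V = [p*·5.0000 + (1−p*)·5.0000]/1.09 = 4.5872. B = V − Δ·S = 4.5872.
(3,2): S=31.6246. Δ = (V_up−V_dn)/(S_up−S_dn) = (5.0000−5.0000)/(38.2657−22.7697) = 0.0000. V = [p*·5.0000 + (1−p*)·5.0000]/1.09 = 4.5872. B = V − Δ·S = 4.5872.
(3,3): S=53.1468. Δ = (V_up−V_dn)/(S_up−S_dn) = (0.0000−5.0000)/(64.3077−38.2657) = -0.1920. V = [p*·0.0000 + (1−p*)·5.0000]/1.09 = 1.1234. B = V − Δ·S = 11.3275.
(2,0): S=15.5520. Δ = (V_up−V_dn)/(S_up−S_dn) = (4.5872−4.5872)/(18.8179−11.1974) = 0.0000. V = [p*·4.5872 + (1−p*)·4.5872]/1.09 = 4.2084. B = V − Δ·S = 4.2084.
(2,1): S=26.1360. Δ = (V_up−V_dn)/(S_up−S_dn) = (4.5872−4.5872)/(31.6246−18.8179) = 0.0000. V = [p*·4.5872 + (1−p*)·4.5872]/1.09 = 4.2084. B = V − Δ·S = 4.2084.
(2,2): S=43.9230. Δ = (V_up−V_dn)/(S_up−S_dn) = (1.1234−4.5872)/(53.1468−31.6246) = -0.1609. V = [p*·1.1234 + (1−p*)·4.5872]/1.09 = 1.8089. B = V − Δ·S = 8.8778.
(1,0): S=21.6000. Δ = (V_up−V_dn)/(S_up−S_dn) = (4.2084−4.2084)/(26.1360−15.5520) = 0.0000. V = [p*·4.2084 + (1−p*)·4.2084]/1.09 = 3.8609. B = V − Δ·S = 3.8609.
(1,1): S=36.3000. Δ = (V_up−V_dn)/(S_up−S_dn) = (1.8089−4.2084)/(43.9230−26.1360) = -0.1349. V = [p*·1.8089 + (1−p*)·4.2084]/1.09 = 2.1986. B = V − Δ·S = 7.0956.
(0,0): S=30.0000. Δ = (V_up−V_dn)/(S_up−S_dn) = (2.1986−3.8609)/(36.3000−21.6000) = -0.1131. V = [p*·2.1986 + (1−p*)·3.8609]/1.09 = 2.3906. B = V − Δ·S = 5.7830.
Self-financing check: at every node Δ·S+B equals the discounted successor values.

(0,0): Delta=-0.1131 Bond=5.7830
(1,0): Delta=0.0000 Bond=3.8609
(1,1): Delta=-0.1349 Bond=7.0956
(2,0): Delta=0.0000 Bond=4.2084
(2,1): Delta=0.0000 Bond=4.2084
(2,2): Delta=-0.1609 Bond=8.8778
(3,0): Delta=0.0000 Bond=4.5872
(3,1): Delta=0.0000 Bond=4.5872
(3,2): Delta=0.0000 Bond=4.5872
(3,3): Delta=-0.1920 Bond=11.3275
V0=2.3906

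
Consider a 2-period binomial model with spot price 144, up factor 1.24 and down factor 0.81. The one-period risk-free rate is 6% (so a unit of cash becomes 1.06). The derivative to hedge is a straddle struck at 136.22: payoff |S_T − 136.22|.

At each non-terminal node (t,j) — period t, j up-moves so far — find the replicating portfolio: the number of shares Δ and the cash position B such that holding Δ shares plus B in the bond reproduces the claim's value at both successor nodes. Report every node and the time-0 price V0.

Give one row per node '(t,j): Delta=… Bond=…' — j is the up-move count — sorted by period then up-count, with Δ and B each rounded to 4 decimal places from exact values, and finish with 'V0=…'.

(0,0): Delta=0.4676 Bond=-31.5452
(1,0): Delta=-0.6645 Bond=98.6059
(1,1): Delta=1.0000 Bond=-128.5094
V0=35.7842

Risk-neutral probability p* = (R−d)/(u−d) = (1.06−0.81)/(1.24−0.81) = 0.5814.
At expiry t=2: V(2,0)=41.7416, V(2,1)=8.4136, V(2,2)=85.1944
(1,0): S=116.6400. Δ = (V_up−V_dn)/(S_up−S_dn) = (8.4136−41.7416)/(144.6336−94.4784) = -0.6645. V = [p*·8.4136 + (1−p*)·41.7416]/1.06 = 21.0989. B = V − Δ·S = 98.6059.
(1,1): S=178.5600. Δ = (V_up−V_dn)/(S_up−S_dn) = (85.1944−8.4136)/(221.4144−144.6336) = 1.0000. V = [p*·85.1944 + (1−p*)·8.4136]/1.06 = 50.0506. B = V − Δ·S = -128.5094.
(0,0): S=144.0000. Δ = (V_up−V_dn)/(S_up−S_dn) = (50.0506−21.0989)/(178.5600−116.6400) = 0.4676. V = [p*·50.0506 + (1−p*)·21.0989]/1.06 = 35.7842. B = V − Δ·S = -31.5452.
Self-financing check: at every node Δ·S+B equals the discounted successor values.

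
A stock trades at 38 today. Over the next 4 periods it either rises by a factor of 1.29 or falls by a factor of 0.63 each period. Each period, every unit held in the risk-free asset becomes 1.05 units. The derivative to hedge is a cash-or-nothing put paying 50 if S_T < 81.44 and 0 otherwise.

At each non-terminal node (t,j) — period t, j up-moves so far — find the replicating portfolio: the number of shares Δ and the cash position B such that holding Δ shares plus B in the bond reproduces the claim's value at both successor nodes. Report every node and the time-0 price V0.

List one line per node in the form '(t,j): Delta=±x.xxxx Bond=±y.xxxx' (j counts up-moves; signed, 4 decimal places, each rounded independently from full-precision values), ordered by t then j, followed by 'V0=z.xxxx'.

No-arbitrage ⇒ martingale measure with p* = (R−d)/(u−d) = 0.6364.
Terminal values V(4,·): V(4,0)=50.0000, V(4,1)=50.0000, V(4,2)=50.0000, V(4,3)=50.0000, V(4,4)=0.0000
Node (3,0) S=9.5018: V=(p*·50.0000+(1−p*)·50.0000)/1.05=47.6190; Δ=(50.0000−50.0000)/(12.2573−5.9861)=0.0000; B=V−Δ·S=47.6190
Node (3,1) S=19.4560: V=(p*·50.0000+(1−p*)·50.0000)/1.05=47.6190; Δ=(50.0000−50.0000)/(25.0983−12.2573)=0.0000; B=V−Δ·S=47.6190
Node (3,2) S=39.8386: V=(p*·50.0000+(1−p*)·50.0000)/1.05=47.6190; Δ=(50.0000−50.0000)/(51.3917−25.0983)=0.0000; B=V−Δ·S=47.6190
Node (3,3) S=81.5742: V=(p*·0.0000+(1−p*)·50.0000)/1.05=17.3160; Δ=(0.0000−50.0000)/(105.2307−51.3917)=-0.9287; B=V−Δ·S=93.0736
Node (2,0) S=15.0822: V=(p*·47.6190+(1−p*)·47.6190)/1.05=45.3515; Δ=(47.6190−47.6190)/(19.4560−9.5018)=0.0000; B=V−Δ·S=45.3515
Node (2,1) S=30.8826: V=(p*·47.6190+(1−p*)·47.6190)/1.05=45.3515; Δ=(47.6190−47.6190)/(39.8386−19.4560)=0.0000; B=V−Δ·S=45.3515
Node (2,2) S=63.2358: V=(p*·17.3160+(1−p*)·47.6190)/1.05=26.9860; Δ=(17.3160−47.6190)/(81.5742−39.8386)=-0.7261; B=V−Δ·S=72.8997
Node (1,0) S=23.9400: V=(p*·45.3515+(1−p*)·45.3515)/1.05=43.1919; Δ=(45.3515−45.3515)/(30.8826−15.0822)=0.0000; B=V−Δ·S=43.1919
Node (1,1) S=49.0200: V=(p*·26.9860+(1−p*)·45.3515)/1.05=32.0613; Δ=(26.9860−45.3515)/(63.2358−30.8826)=-0.5677; B=V−Δ·S=59.8878
Node (0,0) S=38.0000: V=(p*·32.0613+(1−p*)·43.1919)/1.05=34.3893; Δ=(32.0613−43.1919)/(49.0200−23.9400)=-0.4438; B=V−Δ·S=51.2538
Root portfolio cost Δ·38+B reproduces V0=34.3893.

(0,0): Delta=-0.4438 Bond=51.2538
(1,0): Delta=0.0000 Bond=43.1919
(1,1): Delta=-0.5677 Bond=59.8878
(2,0): Delta=0.0000 Bond=45.3515
(2,1): Delta=0.0000 Bond=45.3515
(2,2): Delta=-0.7261 Bond=72.8997
(3,0): Delta=0.0000 Bond=47.6190
(3,1): Delta=0.0000 Bond=47.6190
(3,2): Delta=0.0000 Bond=47.6190
(3,3): Delta=-0.9287 Bond=93.0736
V0=34.3893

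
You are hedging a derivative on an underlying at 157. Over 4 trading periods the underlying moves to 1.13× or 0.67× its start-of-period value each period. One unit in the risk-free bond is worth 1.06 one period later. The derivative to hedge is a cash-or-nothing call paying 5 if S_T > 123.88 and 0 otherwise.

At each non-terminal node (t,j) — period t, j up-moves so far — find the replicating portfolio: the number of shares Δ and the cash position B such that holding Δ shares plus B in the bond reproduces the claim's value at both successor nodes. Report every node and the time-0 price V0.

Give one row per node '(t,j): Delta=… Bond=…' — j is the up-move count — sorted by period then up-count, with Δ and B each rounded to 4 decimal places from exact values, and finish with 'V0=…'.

Under the risk-neutral measure, an up-move has probability p* = (R−d)/(u−d) = 0.8478 and values discount at R = 1.06.
At expiry t=4: V(4,0)=0.0000, V(4,1)=0.0000, V(4,2)=0.0000, V(4,3)=5.0000, V(4,4)=5.0000
Node (3,0) S=47.2198: V=(p*·0.0000+(1−p*)·0.0000)/1.06=0.0000; Δ=(0.0000−0.0000)/(53.3584−31.6373)=0.0000; B=V−Δ·S=0.0000
Node (3,1) S=79.6393: V=(p*·0.0000+(1−p*)·0.0000)/1.06=0.0000; Δ=(0.0000−0.0000)/(89.9925−53.3584)=0.0000; B=V−Δ·S=0.0000
Node (3,2) S=134.3171: V=(p*·5.0000+(1−p*)·0.0000)/1.06=3.9992; Δ=(5.0000−0.0000)/(151.7783−89.9925)=0.0809; B=V−Δ·S=-6.8704
Node (3,3) S=226.5348: V=(p*·5.0000+(1−p*)·5.0000)/1.06=4.7170; Δ=(5.0000−5.0000)/(255.9844−151.7783)=0.0000; B=V−Δ·S=4.7170
Node (2,0) S=70.4773: V=(p*·0.0000+(1−p*)·0.0000)/1.06=0.0000; Δ=(0.0000−0.0000)/(79.6393−47.2198)=0.0000; B=V−Δ·S=0.0000
Node (2,1) S=118.8647: V=(p*·3.9992+(1−p*)·0.0000)/1.06=3.1987; Δ=(3.9992−0.0000)/(134.3171−79.6393)=0.0731; B=V−Δ·S=-5.4952
Node (2,2) S=200.4733: V=(p*·4.7170+(1−p*)·3.9992)/1.06=4.3469; Δ=(4.7170−3.9992)/(226.5348−134.3171)=0.0078; B=V−Δ·S=2.7865
Node (1,0) S=105.1900: V=(p*·3.1987+(1−p*)·0.0000)/1.06=2.5584; Δ=(3.1987−0.0000)/(118.8647−70.4773)=0.0661; B=V−Δ·S=-4.3952
Node (1,1) S=177.4100: V=(p*·4.3469+(1−p*)·3.1987)/1.06=3.9360; Δ=(4.3469−3.1987)/(200.4733−118.8647)=0.0141; B=V−Δ·S=1.4399
Node (0,0) S=157.0000: V=(p*·3.9360+(1−p*)·2.5584)/1.06=3.5155; Δ=(3.9360−2.5584)/(177.4100−105.1900)=0.0191; B=V−Δ·S=0.5207
Check: Δ(0,0)·S0 + B(0,0) = 3.5155 = V0.

(0,0): Delta=0.0191 Bond=0.5207
(1,0): Delta=0.0661 Bond=-4.3952
(1,1): Delta=0.0141 Bond=1.4399
(2,0): Delta=0.0000 Bond=0.0000
(2,1): Delta=0.0731 Bond=-5.4952
(2,2): Delta=0.0078 Bond=2.7865
(3,0): Delta=0.0000 Bond=0.0000
(3,1): Delta=0.0000 Bond=0.0000
(3,2): Delta=0.0809 Bond=-6.8704
(3,3): Delta=0.0000 Bond=4.7170
V0=3.5155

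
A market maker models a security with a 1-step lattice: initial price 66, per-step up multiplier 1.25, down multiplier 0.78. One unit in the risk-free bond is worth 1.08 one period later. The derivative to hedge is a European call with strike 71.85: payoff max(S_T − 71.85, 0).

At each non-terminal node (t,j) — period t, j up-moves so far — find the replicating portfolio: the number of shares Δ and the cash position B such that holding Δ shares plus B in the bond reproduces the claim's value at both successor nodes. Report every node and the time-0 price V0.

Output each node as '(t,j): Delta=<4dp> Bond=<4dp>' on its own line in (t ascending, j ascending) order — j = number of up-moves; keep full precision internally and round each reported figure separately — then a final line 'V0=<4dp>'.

(0,0): Delta=0.3433 Bond=-16.3652
V0=6.2943

No-arbitrage ⇒ martingale measure with p* = (R−d)/(u−d) = 0.6383.
Payoff layer (t=1): V(1,0)=0.0000, V(1,1)=10.6500
(0,0): S=66.0000. Δ = (V_up−V_dn)/(S_up−S_dn) = (10.6500−0.0000)/(82.5000−51.4800) = 0.3433. V = [p*·10.6500 + (1−p*)·0.0000]/1.08 = 6.2943. B = V − Δ·S = -16.3652.
Root portfolio cost Δ·66+B reproduces V0=6.2943.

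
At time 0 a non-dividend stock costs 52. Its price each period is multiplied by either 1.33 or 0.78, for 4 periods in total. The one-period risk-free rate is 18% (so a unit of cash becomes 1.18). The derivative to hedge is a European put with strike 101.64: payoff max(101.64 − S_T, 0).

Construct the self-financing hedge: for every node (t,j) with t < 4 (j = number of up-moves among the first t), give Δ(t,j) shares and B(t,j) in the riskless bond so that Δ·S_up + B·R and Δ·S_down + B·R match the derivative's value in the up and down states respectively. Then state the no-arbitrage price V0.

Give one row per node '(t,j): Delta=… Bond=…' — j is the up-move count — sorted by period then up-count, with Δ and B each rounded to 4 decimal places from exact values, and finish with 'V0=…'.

The replicating-portfolio and risk-neutral prices coincide; use p* = (1.18−0.78)/(1.33−0.78) = 0.7273 for the latter.
Payoff layer (t=4): V(4,0)=82.3922, V(4,1)=68.8200, V(4,2)=45.6777, V(4,3)=6.2170, V(4,4)=0.0000
Node (3,0) S=24.6767: V=(p*·68.8200+(1−p*)·82.3922)/1.18=61.4589; Δ=(68.8200−82.3922)/(32.8200−19.2478)=-1.0000; B=V−Δ·S=86.1356
Node (3,1) S=42.0769: V=(p*·45.6777+(1−p*)·68.8200)/1.18=44.0586; Δ=(45.6777−68.8200)/(55.9623−32.8200)=-1.0000; B=V−Δ·S=86.1356
Node (3,2) S=71.7466: V=(p*·6.2170+(1−p*)·45.6777)/1.18=14.3890; Δ=(6.2170−45.6777)/(95.4230−55.9623)=-1.0000; B=V−Δ·S=86.1356
Node (3,3) S=122.3371: V=(p*·0.0000+(1−p*)·6.2170)/1.18=1.4369; Δ=(0.0000−6.2170)/(162.7084−95.4230)=-0.0924; B=V−Δ·S=12.7406
Node (2,0) S=31.6368: V=(p*·44.0586+(1−p*)·61.4589)/1.18=41.3595; Δ=(44.0586−61.4589)/(42.0769−24.6767)=-1.0000; B=V−Δ·S=72.9963
Node (2,1) S=53.9448: V=(p*·14.3890+(1−p*)·44.0586)/1.18=19.0515; Δ=(14.3890−44.0586)/(71.7466−42.0769)=-1.0000; B=V−Δ·S=72.9963
Node (2,2) S=91.9828: V=(p*·1.4369+(1−p*)·14.3890)/1.18=4.2113; Δ=(1.4369−14.3890)/(122.3371−71.7466)=-0.2560; B=V−Δ·S=27.7605
Node (1,0) S=40.5600: V=(p*·19.0515+(1−p*)·41.3595)/1.18=21.3012; Δ=(19.0515−41.3595)/(53.9448−31.6368)=-1.0000; B=V−Δ·S=61.8612
Node (1,1) S=69.1600: V=(p*·4.2113+(1−p*)·19.0515)/1.18=6.9988; Δ=(4.2113−19.0515)/(91.9828−53.9448)=-0.3901; B=V−Δ·S=33.9810
Node (0,0) S=52.0000: V=(p*·6.9988+(1−p*)·21.3012)/1.18=9.2368; Δ=(6.9988−21.3012)/(69.1600−40.5600)=-0.5001; B=V−Δ·S=35.2413
Root portfolio cost Δ·52+B reproduces V0=9.2368.

(0,0): Delta=-0.5001 Bond=35.2413
(1,0): Delta=-1.0000 Bond=61.8612
(1,1): Delta=-0.3901 Bond=33.9810
(2,0): Delta=-1.0000 Bond=72.9963
(2,1): Delta=-1.0000 Bond=72.9963
(2,2): Delta=-0.2560 Bond=27.7605
(3,0): Delta=-1.0000 Bond=86.1356
(3,1): Delta=-1.0000 Bond=86.1356
(3,2): Delta=-1.0000 Bond=86.1356
(3,3): Delta=-0.0924 Bond=12.7406
V0=9.2368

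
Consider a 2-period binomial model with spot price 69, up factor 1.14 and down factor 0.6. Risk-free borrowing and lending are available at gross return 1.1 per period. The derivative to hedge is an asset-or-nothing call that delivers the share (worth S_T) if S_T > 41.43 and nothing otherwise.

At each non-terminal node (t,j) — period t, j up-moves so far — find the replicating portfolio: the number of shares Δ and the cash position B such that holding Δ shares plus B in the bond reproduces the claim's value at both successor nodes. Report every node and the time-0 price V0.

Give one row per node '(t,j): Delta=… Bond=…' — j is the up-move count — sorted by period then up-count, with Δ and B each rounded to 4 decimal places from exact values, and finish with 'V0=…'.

(0,0): Delta=1.0449 Bond=-3.2103
(1,0): Delta=2.1111 Bond=-47.6727
(1,1): Delta=1.0000 Bond=0.0000
V0=68.8874

Under the risk-neutral measure, an up-move has probability p* = (R−d)/(u−d) = 0.9259 and values discount at R = 1.1.
Terminal values V(2,·): V(2,0)=0.0000, V(2,1)=47.1960, V(2,2)=89.6724
(1,0): S=41.4000. Δ = (V_up−V_dn)/(S_up−S_dn) = (47.1960−0.0000)/(47.1960−24.8400) = 2.1111. V = [p*·47.1960 + (1−p*)·0.0000]/1.1 = 39.7273. B = V − Δ·S = -47.6727.
(1,1): S=78.6600. Δ = (V_up−V_dn)/(S_up−S_dn) = (89.6724−47.1960)/(89.6724−47.1960) = 1.0000. V = [p*·89.6724 + (1−p*)·47.1960]/1.1 = 78.6600. B = V − Δ·S = 0.0000.
(0,0): S=69.0000. Δ = (V_up−V_dn)/(S_up−S_dn) = (78.6600−39.7273)/(78.6600−41.4000) = 1.0449. V = [p*·78.6600 + (1−p*)·39.7273]/1.1 = 68.8874. B = V − Δ·S = -3.2103.
Self-financing check: at every node Δ·S+B equals the discounted successor values.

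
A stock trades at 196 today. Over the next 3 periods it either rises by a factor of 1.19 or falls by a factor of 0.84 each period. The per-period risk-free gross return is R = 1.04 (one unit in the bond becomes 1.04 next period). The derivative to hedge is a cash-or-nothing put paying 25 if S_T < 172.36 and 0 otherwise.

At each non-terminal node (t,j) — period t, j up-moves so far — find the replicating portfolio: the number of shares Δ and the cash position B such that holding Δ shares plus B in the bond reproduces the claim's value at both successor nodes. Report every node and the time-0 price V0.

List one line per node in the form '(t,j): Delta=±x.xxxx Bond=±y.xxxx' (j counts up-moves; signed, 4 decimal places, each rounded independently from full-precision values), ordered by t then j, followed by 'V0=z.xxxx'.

Risk-neutral probability p* = (R−d)/(u−d) = (1.04−0.84)/(1.19−0.84) = 0.5714.
Terminal payoffs: V(3,0)=25.0000, V(3,1)=25.0000, V(3,2)=0.0000, V(3,3)=0.0000
Node (2,0) S=138.2976: V=(p*·25.0000+(1−p*)·25.0000)/1.04=24.0385; Δ=(25.0000−25.0000)/(164.5741−116.1700)=0.0000; B=V−Δ·S=24.0385
Node (2,1) S=195.9216: V=(p*·0.0000+(1−p*)·25.0000)/1.04=10.3022; Δ=(0.0000−25.0000)/(233.1467−164.5741)=-0.3646; B=V−Δ·S=81.7308
Node (2,2) S=277.5556: V=(p*·0.0000+(1−p*)·0.0000)/1.04=0.0000; Δ=(0.0000−0.0000)/(330.2912−233.1467)=0.0000; B=V−Δ·S=0.0000
Node (1,0) S=164.6400: V=(p*·10.3022+(1−p*)·24.0385)/1.04=15.5665; Δ=(10.3022−24.0385)/(195.9216−138.2976)=-0.2384; B=V−Δ·S=54.8130
Node (1,1) S=233.2400: V=(p*·0.0000+(1−p*)·10.3022)/1.04=4.2454; Δ=(0.0000−10.3022)/(277.5556−195.9216)=-0.1262; B=V−Δ·S=33.6803
Node (0,0) S=196.0000: V=(p*·4.2454+(1−p*)·15.5665)/1.04=8.7474; Δ=(4.2454−15.5665)/(233.2400−164.6400)=-0.1650; B=V−Δ·S=41.0934
Check: Δ(0,0)·S0 + B(0,0) = 8.7474 = V0.

(0,0): Delta=-0.1650 Bond=41.0934
(1,0): Delta=-0.2384 Bond=54.8130
(1,1): Delta=-0.1262 Bond=33.6803
(2,0): Delta=0.0000 Bond=24.0385
(2,1): Delta=-0.3646 Bond=81.7308
(2,2): Delta=0.0000 Bond=0.0000
V0=8.7474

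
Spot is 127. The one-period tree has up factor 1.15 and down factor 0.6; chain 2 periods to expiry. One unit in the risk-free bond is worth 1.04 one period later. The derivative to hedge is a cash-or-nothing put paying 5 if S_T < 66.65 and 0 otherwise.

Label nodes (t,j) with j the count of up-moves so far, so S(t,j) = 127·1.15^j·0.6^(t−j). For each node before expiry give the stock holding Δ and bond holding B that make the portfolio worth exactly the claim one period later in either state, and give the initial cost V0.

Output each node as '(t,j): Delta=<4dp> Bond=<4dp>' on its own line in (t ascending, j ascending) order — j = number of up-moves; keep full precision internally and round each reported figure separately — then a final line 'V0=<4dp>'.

(0,0): Delta=-0.0138 Bond=1.9332
(1,0): Delta=-0.1193 Bond=10.0524
(1,1): Delta=0.0000 Bond=0.0000
V0=0.1849

Risk-neutral probability p* = (R−d)/(u−d) = (1.04−0.6)/(1.15−0.6) = 0.8000.
At expiry t=2: V(2,0)=5.0000, V(2,1)=0.0000, V(2,2)=0.0000
  t=1,j=0: stock 76.2000 → up 87.6300 (V=0.0000), down 45.7200 (V=5.0000). Price 0.9615; hedge Δ=-0.1193, bond B=10.0524.
  t=1,j=1: stock 146.0500 → up 167.9575 (V=0.0000), down 87.6300 (V=0.0000). Price 0.0000; hedge Δ=0.0000, bond B=0.0000.
  t=0,j=0: stock 127.0000 → up 146.0500 (V=0.0000), down 76.2000 (V=0.9615). Price 0.1849; hedge Δ=-0.0138, bond B=1.9332.
Check: Δ(0,0)·S0 + B(0,0) = 0.1849 = V0.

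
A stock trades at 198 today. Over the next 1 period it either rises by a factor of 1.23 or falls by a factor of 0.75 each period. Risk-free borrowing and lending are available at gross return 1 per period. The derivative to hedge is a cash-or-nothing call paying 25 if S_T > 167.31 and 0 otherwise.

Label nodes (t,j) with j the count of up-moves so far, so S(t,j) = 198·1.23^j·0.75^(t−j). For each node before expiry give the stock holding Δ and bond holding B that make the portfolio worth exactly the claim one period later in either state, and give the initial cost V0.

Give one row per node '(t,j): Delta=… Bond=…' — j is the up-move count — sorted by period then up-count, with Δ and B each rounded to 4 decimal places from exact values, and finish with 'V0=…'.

Since d<R<u, set p* = (R−d)/(u−d) = 0.5208; price each node as the discounted p*-expectation of its children.
At expiry t=1: V(1,0)=0.0000, V(1,1)=25.0000
  t=0,j=0: stock 198.0000 → up 243.5400 (V=25.0000), down 148.5000 (V=0.0000). Price 13.0208; hedge Δ=0.2630, bond B=-39.0625.
Each (Δ,B) replicates both successor values, so the strategy is self-financing and V0 is arbitrage-free.

(0,0): Delta=0.2630 Bond=-39.0625
V0=13.0208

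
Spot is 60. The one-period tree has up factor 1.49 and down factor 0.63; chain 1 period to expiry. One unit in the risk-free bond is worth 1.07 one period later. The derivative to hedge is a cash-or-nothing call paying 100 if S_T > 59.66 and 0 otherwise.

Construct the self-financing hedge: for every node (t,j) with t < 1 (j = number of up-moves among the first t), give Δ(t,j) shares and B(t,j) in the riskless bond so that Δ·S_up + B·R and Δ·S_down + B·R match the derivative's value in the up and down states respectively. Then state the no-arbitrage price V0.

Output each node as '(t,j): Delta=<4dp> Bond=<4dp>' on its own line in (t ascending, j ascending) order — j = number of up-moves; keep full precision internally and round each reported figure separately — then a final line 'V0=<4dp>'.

(0,0): Delta=1.9380 Bond=-68.4634
V0=47.8157

Risk-neutral probability p* = (R−d)/(u−d) = (1.07−0.63)/(1.49−0.63) = 0.5116.
Terminal values V(1,·): V(1,0)=0.0000, V(1,1)=100.0000
  t=0,j=0: stock 60.0000 → up 89.4000 (V=100.0000), down 37.8000 (V=0.0000). Price 47.8157; hedge Δ=1.9380, bond B=-68.4634.
Root portfolio cost Δ·60+B reproduces V0=47.8157.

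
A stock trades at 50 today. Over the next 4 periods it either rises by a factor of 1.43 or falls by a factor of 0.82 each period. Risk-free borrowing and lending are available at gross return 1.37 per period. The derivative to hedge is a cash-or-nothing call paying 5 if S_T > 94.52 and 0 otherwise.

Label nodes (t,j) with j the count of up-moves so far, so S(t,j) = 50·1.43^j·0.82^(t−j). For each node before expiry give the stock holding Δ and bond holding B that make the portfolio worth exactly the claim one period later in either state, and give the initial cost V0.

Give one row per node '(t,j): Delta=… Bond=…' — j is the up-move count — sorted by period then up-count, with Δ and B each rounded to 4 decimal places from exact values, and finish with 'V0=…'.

(0,0): Delta=0.0153 Bond=0.5827
(1,0): Delta=0.0866 Bond=-2.1250
(1,1): Delta=0.0108 Bond=1.1172
(2,0): Delta=0.0000 Bond=0.0000
(2,1): Delta=0.0920 Bond=-3.2288
(2,2): Delta=0.0058 Bond=2.0497
(3,0): Delta=0.0000 Bond=0.0000
(3,1): Delta=0.0000 Bond=0.0000
(3,2): Delta=0.0978 Bond=-4.9061
(3,3): Delta=0.0000 Bond=3.6496
V0=1.3474

Risk-neutral probability p* = (R−d)/(u−d) = (1.37−0.82)/(1.43−0.82) = 0.9016.
Payoff layer (t=4): V(4,0)=0.0000, V(4,1)=0.0000, V(4,2)=0.0000, V(4,3)=5.0000, V(4,4)=5.0000
  t=3,j=0: stock 27.5684 → up 39.4228 (V=0.0000), down 22.6061 (V=0.0000). Price 0.0000; hedge Δ=0.0000, bond B=0.0000.
  t=3,j=1: stock 48.0766 → up 68.7495 (V=0.0000), down 39.4228 (V=0.0000). Price 0.0000; hedge Δ=0.0000, bond B=0.0000.
  t=3,j=2: stock 83.8409 → up 119.8925 (V=5.0000), down 68.7495 (V=0.0000). Price 3.2907; hedge Δ=0.0978, bond B=-4.9061.
  t=3,j=3: stock 146.2103 → up 209.0808 (V=5.0000), down 119.8925 (V=5.0000). Price 3.6496; hedge Δ=0.0000, bond B=3.6496.
  t=2,j=0: stock 33.6200 → up 48.0766 (V=0.0000), down 27.5684 (V=0.0000). Price 0.0000; hedge Δ=0.0000, bond B=0.0000.
  t=2,j=1: stock 58.6300 → up 83.8409 (V=3.2907), down 48.0766 (V=0.0000). Price 2.1657; hedge Δ=0.0920, bond B=-3.2288.
  t=2,j=2: stock 102.2450 → up 146.2103 (V=3.6496), down 83.8409 (V=3.2907). Price 2.6382; hedge Δ=0.0058, bond B=2.0497.
  t=1,j=0: stock 41.0000 → up 58.6300 (V=2.1657), down 33.6200 (V=0.0000). Price 1.4253; hedge Δ=0.0866, bond B=-2.1250.
  t=1,j=1: stock 71.5000 → up 102.2450 (V=2.6382), down 58.6300 (V=2.1657). Price 1.8918; hedge Δ=0.0108, bond B=1.1172.
  t=0,j=0: stock 50.0000 → up 71.5000 (V=1.8918), down 41.0000 (V=1.4253). Price 1.3474; hedge Δ=0.0153, bond B=0.5827.
The time-0 hedge costs 1.3474, which is the no-arbitrage price.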